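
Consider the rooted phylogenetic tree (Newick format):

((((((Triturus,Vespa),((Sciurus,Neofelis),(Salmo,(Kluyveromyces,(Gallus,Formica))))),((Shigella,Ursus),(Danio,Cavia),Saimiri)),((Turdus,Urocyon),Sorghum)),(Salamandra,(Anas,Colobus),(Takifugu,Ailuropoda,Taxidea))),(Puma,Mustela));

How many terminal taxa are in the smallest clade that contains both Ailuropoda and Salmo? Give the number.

22

The MRCA of Ailuropoda and Salmo is the node subtending (((((Triturus,Vespa),((Sciurus,Neofelis),(Salmo,(Kluyveromyces,(Gallus,Formica))))),((Shigella,Ursus),(Danio,Cavia),Saimiri)),((Turdus,Urocyon),Sorghum)),(Salamandra,(Anas,Colobus),(Takifugu,Ailuropoda,Taxidea))).
That clade contains 22 terminal taxa: Ailuropoda, Anas, Cavia, Colobus, Danio, Formica, Gallus, Kluyveromyces, Neofelis, Saimiri, Salamandra, Salmo, Sciurus, Shigella, Sorghum, Takifugu, Taxidea, Triturus, Turdus, Urocyon, Ursus, Vespa.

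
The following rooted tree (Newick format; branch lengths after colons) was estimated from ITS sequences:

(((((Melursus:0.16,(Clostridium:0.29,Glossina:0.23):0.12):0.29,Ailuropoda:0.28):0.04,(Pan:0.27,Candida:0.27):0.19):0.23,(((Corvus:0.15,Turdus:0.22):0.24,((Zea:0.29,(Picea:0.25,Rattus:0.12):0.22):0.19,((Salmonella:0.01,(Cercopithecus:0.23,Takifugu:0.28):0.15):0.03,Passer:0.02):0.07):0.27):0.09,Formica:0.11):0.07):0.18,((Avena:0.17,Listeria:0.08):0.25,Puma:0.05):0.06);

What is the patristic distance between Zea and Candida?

1.60

The path runs Zea → … → MRCA → … → Candida; the MRCA is the node subtending ((((Melursus,(Clostridium,Glossina)),Ailuropoda),(Pan,Candida)),(((Corvus,Turdus),((Zea,(Picea,Rattus)),((Salmonella,(Cercopithecus,Takifugu)),Passer))),Formica)).
Branch lengths along that path: 0.29 + 0.19 + 0.27 + 0.09 + 0.07 + 0.23 + 0.19 + 0.27 = 1.60.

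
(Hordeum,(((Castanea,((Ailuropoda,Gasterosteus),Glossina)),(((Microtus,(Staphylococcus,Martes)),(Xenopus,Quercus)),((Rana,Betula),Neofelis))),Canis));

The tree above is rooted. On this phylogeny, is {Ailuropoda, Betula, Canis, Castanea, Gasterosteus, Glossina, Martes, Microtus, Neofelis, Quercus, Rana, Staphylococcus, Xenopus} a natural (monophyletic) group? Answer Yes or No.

The most recent common ancestor of these taxa subtends (((Castanea,((Ailuropoda,Gasterosteus),Glossina)),(((Microtus,(Staphylococcus,Martes)),(Xenopus,Quercus)),((Rana,Betula),Neofelis))),Canis).
That clade has exactly 13 tips — every listed taxon and nothing else — so the group is monophyletic.

Yes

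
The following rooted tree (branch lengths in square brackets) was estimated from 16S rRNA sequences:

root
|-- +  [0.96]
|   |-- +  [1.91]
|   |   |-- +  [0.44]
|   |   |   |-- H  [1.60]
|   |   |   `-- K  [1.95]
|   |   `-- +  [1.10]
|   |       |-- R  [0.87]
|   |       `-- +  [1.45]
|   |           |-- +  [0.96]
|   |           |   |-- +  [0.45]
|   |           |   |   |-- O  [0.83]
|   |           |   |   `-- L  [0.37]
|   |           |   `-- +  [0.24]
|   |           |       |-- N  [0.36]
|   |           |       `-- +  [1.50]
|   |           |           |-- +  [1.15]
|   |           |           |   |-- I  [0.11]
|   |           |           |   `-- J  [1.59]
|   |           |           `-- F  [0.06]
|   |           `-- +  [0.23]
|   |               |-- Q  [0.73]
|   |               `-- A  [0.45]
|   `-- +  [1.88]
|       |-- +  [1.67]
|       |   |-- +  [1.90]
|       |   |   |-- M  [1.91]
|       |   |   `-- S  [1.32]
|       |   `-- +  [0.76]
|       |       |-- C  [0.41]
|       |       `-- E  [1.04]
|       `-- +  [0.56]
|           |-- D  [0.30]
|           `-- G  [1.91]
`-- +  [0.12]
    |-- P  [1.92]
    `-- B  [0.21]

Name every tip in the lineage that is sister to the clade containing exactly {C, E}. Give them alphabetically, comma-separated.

The clade containing exactly {C, E} attaches to the tree at the node subtending ((M,S),(C,E)).
The other lineage descending from that same node — the sister group — is (M,S); its 2 tips in alphabetical order are the answer.

M, S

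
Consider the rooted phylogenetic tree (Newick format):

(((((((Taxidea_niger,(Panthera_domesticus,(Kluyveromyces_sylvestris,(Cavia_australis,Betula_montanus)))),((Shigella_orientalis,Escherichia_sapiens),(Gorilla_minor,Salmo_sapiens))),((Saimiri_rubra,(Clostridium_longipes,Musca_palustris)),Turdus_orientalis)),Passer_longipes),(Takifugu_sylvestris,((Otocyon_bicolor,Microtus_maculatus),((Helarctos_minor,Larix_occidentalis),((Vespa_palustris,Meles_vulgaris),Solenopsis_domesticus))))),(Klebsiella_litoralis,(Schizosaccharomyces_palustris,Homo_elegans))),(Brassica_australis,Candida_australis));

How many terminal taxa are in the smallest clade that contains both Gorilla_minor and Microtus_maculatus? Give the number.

The MRCA of Gorilla_minor and Microtus_maculatus is the node subtending (((((Taxidea_niger,(Panthera_domesticus,(Kluyveromyces_sylvestris,(Cavia_australis,Betula_montanus)))),((Shigella_orientalis,Escherichia_sapiens),(Gorilla_minor,Salmo_sapiens))),((Saimiri_rubra,(Clostridium_longipes,Musca_palustris)),Turdus_orientalis)),Passer_longipes),(Takifugu_sylvestris,((Otocyon_bicolor,Microtus_maculatus),((Helarctos_minor,Larix_occidentalis),((Vespa_palustris,Meles_vulgaris),Solenopsis_domesticus))))).
That clade contains 22 terminal taxa: Betula_montanus, Cavia_australis, Clostridium_longipes, Escherichia_sapiens, Gorilla_minor, Helarctos_minor, Kluyveromyces_sylvestris, Larix_occidentalis, Meles_vulgaris, Microtus_maculatus, Musca_palustris, Otocyon_bicolor, Panthera_domesticus, Passer_longipes, Saimiri_rubra, Salmo_sapiens, Shigella_orientalis, Solenopsis_domesticus, Takifugu_sylvestris, Taxidea_niger, Turdus_orientalis, Vespa_palustris.

22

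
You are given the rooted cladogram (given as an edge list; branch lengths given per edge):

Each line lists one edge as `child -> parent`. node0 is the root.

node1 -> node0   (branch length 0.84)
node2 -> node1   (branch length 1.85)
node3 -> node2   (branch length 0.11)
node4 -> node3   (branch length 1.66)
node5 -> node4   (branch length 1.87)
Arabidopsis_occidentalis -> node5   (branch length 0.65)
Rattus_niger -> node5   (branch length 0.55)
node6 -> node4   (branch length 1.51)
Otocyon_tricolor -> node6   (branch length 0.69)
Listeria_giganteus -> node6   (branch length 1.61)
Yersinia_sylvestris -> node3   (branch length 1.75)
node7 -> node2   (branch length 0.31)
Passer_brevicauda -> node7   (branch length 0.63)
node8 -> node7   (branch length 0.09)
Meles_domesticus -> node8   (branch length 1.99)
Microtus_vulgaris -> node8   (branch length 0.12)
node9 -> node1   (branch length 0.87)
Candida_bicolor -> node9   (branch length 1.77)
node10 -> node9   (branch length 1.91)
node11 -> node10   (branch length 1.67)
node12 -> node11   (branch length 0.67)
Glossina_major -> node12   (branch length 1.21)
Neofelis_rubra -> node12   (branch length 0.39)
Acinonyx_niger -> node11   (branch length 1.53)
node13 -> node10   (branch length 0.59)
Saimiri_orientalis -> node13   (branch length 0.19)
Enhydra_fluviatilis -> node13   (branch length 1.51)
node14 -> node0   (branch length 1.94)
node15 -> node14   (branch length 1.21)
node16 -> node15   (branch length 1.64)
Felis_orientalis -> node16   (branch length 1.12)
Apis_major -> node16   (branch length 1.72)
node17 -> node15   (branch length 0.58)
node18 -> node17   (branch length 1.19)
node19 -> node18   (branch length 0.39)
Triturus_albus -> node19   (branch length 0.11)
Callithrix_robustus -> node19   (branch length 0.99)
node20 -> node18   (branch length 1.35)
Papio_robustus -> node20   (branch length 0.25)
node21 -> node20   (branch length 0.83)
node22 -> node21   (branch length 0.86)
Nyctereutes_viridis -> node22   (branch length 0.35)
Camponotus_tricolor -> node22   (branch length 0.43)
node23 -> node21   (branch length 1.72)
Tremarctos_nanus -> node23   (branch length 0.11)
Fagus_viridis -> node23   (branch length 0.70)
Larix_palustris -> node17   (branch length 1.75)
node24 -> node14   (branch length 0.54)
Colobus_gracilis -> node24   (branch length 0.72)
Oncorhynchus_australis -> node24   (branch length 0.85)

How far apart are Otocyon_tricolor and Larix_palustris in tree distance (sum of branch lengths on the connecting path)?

The path runs Otocyon_tricolor → … → MRCA → … → Larix_palustris; the MRCA is the root of the tree.
Branch lengths along that path: 0.69 + 1.51 + 1.66 + 0.11 + 1.85 + 0.84 + 1.94 + 1.21 + 0.58 + 1.75 = 12.14.

12.14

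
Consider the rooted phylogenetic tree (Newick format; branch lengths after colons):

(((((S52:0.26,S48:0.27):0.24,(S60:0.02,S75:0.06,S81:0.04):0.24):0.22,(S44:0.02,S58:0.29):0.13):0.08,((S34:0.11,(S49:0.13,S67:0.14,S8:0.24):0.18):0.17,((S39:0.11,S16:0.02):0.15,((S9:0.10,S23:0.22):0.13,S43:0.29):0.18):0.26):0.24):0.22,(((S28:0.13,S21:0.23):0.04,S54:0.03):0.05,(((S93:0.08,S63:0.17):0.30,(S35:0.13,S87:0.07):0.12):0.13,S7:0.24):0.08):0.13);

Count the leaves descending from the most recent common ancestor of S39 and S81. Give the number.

The MRCA of S39 and S81 is the node subtending ((((S52,S48),(S60,S75,S81)),(S44,S58)),((S34,(S49,S67,S8)),((S39,S16),((S9,S23),S43)))).
That clade contains 16 terminal taxa: S16, S23, S34, S39, S43, S44, S48, S49, S52, S58, S60, S67, S75, S8, S81, S9.

16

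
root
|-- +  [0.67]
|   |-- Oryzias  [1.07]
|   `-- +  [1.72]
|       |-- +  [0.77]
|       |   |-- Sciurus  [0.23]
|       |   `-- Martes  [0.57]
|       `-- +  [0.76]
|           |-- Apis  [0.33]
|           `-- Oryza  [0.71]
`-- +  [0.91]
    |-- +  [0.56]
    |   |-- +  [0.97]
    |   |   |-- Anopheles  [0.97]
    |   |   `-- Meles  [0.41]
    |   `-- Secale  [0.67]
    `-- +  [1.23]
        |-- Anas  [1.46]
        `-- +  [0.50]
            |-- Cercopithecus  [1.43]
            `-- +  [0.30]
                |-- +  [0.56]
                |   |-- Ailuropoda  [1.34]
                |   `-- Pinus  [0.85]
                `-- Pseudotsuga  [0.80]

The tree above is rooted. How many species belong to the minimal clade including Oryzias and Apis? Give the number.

5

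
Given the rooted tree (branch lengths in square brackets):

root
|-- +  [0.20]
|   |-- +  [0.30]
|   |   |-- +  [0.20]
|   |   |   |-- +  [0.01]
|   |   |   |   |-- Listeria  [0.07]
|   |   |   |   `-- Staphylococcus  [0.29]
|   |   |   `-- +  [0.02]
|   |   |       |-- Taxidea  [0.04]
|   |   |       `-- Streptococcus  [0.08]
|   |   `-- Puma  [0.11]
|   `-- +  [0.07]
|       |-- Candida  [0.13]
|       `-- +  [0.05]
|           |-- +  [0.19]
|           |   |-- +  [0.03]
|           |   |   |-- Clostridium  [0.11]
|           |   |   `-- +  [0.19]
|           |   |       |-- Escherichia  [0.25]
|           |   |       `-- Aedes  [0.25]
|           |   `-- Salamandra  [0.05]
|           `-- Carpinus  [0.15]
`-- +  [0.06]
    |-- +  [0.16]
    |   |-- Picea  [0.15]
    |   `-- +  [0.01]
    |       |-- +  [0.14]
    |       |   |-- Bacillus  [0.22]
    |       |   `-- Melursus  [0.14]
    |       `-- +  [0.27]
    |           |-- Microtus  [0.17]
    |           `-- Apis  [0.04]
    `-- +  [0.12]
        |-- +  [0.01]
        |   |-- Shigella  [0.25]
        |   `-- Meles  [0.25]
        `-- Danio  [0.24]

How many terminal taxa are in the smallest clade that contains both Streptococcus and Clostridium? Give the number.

The MRCA of Streptococcus and Clostridium is the node subtending ((((Listeria,Staphylococcus),(Taxidea,Streptococcus)),Puma),(Candida,(((Clostridium,(Escherichia,Aedes)),Salamandra),Carpinus))).
That clade contains 11 terminal taxa: Aedes, Candida, Carpinus, Clostridium, Escherichia, Listeria, Puma, Salamandra, Staphylococcus, Streptococcus, Taxidea.

11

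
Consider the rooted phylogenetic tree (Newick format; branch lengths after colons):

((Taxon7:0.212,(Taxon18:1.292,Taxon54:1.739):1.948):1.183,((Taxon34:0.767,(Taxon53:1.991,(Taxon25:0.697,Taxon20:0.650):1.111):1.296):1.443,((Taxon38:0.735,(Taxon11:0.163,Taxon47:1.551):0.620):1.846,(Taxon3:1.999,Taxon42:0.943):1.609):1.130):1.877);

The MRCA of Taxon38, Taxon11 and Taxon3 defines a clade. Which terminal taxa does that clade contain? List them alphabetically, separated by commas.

Taxon11, Taxon3, Taxon38, Taxon42, Taxon47

Tracing Taxon38: it sits inside (Taxon38,(Taxon11,Taxon47)).
Tracing Taxon11: it sits inside (Taxon11,Taxon47).
Tracing Taxon3: it sits inside (Taxon3,Taxon42).
The smallest clade enclosing all 3 is ((Taxon38,(Taxon11,Taxon47)),(Taxon3,Taxon42)); the answer is its 5 terminal taxa in alphabetical order.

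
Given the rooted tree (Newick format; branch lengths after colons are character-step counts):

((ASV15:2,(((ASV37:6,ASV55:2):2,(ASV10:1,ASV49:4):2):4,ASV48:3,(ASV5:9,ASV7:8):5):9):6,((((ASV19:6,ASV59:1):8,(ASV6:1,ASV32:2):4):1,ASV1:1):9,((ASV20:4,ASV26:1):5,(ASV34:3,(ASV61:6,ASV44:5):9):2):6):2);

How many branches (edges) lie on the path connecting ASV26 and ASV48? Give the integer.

7

The MRCA of ASV26 and ASV48 is the root of the tree.
From ASV26 up to that node: 4 branches. From ASV48 up to the same node: 3 branches. Total: 4 + 3 = 7.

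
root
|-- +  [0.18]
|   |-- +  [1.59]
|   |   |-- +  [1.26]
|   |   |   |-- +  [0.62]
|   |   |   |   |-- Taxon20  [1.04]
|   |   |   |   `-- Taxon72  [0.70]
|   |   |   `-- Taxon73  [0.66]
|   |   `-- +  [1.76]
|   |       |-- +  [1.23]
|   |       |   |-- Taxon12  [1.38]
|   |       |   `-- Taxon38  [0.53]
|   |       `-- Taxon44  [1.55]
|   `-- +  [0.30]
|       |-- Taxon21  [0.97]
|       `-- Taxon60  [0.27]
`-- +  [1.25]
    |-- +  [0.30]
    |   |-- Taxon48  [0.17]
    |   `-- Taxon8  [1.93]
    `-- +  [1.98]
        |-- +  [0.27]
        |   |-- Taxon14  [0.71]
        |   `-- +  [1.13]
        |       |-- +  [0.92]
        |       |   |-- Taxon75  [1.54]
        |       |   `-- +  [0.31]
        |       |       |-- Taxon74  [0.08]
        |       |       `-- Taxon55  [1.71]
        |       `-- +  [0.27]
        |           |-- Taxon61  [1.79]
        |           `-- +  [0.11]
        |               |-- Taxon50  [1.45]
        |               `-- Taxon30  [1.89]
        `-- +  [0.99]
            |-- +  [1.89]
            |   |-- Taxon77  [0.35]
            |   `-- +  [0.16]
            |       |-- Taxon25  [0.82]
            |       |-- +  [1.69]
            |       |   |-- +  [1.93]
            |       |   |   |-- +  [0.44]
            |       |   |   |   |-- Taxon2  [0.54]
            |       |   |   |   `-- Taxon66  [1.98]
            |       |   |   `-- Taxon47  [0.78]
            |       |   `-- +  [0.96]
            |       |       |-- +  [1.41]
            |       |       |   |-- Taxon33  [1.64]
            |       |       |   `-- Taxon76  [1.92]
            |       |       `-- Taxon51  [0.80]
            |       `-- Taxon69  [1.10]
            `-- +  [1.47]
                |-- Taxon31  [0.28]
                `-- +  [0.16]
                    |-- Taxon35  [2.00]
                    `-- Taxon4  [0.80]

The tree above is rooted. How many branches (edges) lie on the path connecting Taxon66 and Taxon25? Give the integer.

5

The MRCA of Taxon66 and Taxon25 is the node subtending (Taxon25,(((Taxon2,Taxon66),Taxon47),((Taxon33,Taxon76),Taxon51)),Taxon69).
From Taxon66 up to that node: 4 branches. From Taxon25 up to the same node: 1 branch. Total: 4 + 1 = 5.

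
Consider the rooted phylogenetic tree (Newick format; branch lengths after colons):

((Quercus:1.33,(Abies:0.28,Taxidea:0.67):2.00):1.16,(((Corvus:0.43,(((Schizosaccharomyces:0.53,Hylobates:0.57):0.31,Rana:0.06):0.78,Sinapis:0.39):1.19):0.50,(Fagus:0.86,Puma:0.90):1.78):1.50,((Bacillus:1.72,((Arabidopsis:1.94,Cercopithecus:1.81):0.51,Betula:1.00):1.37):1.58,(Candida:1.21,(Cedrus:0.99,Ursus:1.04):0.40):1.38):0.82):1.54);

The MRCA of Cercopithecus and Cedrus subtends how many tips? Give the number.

The MRCA of Cercopithecus and Cedrus is the node subtending ((Bacillus,((Arabidopsis,Cercopithecus),Betula)),(Candida,(Cedrus,Ursus))).
That clade contains 7 terminal taxa: Arabidopsis, Bacillus, Betula, Candida, Cedrus, Cercopithecus, Ursus.

7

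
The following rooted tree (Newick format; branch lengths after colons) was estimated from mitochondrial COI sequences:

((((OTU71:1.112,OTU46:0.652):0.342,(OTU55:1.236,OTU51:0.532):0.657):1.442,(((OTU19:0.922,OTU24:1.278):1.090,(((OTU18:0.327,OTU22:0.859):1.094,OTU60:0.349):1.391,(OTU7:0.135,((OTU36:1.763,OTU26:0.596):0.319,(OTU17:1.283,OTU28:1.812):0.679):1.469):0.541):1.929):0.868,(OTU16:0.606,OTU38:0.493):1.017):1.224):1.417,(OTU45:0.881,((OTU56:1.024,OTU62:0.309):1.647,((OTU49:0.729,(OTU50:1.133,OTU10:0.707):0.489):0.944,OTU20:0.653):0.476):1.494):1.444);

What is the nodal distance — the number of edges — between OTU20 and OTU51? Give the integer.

8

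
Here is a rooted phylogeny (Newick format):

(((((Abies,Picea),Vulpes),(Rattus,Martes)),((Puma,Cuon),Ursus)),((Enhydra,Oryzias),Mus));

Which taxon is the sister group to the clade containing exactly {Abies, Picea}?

Vulpes

The clade containing exactly {Abies, Picea} attaches to the tree at the node subtending ((Abies,Picea),Vulpes).
The other lineage descending from that same node — the sister group — is the single tip Vulpes.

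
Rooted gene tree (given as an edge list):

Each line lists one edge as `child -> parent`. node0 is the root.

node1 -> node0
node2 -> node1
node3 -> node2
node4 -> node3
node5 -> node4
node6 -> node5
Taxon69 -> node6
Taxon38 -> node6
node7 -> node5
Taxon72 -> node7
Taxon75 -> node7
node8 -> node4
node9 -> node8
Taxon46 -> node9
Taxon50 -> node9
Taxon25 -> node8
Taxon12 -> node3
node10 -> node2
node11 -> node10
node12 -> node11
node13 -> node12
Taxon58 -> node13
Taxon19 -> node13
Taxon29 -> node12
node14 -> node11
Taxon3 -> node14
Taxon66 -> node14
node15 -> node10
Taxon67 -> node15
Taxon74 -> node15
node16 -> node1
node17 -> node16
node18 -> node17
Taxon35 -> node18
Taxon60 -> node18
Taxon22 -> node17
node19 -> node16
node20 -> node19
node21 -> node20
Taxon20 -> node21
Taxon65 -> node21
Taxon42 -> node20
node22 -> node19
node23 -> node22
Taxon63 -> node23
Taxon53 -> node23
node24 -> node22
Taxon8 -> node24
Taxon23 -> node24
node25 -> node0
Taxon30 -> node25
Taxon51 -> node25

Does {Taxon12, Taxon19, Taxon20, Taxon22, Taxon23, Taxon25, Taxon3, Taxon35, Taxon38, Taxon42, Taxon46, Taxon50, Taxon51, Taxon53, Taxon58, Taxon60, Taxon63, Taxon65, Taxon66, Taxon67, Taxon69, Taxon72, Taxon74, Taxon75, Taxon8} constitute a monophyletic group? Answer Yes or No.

No

The MRCA of the listed taxa is the root, so the smallest clade containing them is the whole tree.
That clade also contains Taxon29, Taxon30, which are not in the proposed group, so the group is not monophyletic.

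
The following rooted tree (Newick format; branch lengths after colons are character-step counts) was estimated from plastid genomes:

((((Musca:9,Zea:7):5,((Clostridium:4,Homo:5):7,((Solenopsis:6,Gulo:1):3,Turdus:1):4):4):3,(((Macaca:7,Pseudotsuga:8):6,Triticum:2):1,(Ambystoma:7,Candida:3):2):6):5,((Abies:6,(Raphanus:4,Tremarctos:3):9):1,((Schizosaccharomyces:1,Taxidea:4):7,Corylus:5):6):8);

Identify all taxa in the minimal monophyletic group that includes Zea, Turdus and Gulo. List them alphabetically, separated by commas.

Tracing Zea: it sits inside (Musca,Zea).
Tracing Turdus: it sits inside ((Solenopsis,Gulo),Turdus).
Tracing Gulo: it sits inside (Solenopsis,Gulo).
The smallest clade enclosing all 3 is ((Musca,Zea),((Clostridium,Homo),((Solenopsis,Gulo),Turdus))); the answer is its 7 terminal taxa in alphabetical order.

Clostridium, Gulo, Homo, Musca, Solenopsis, Turdus, Zea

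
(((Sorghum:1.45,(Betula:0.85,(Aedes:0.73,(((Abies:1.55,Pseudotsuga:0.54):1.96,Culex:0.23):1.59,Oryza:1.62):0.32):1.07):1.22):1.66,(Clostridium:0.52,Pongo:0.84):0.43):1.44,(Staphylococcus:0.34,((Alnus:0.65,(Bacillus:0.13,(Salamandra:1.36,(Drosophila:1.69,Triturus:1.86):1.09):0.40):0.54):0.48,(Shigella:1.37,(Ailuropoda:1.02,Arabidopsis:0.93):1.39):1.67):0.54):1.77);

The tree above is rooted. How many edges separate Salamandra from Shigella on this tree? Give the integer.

6

The MRCA of Salamandra and Shigella is the node subtending ((Alnus,(Bacillus,(Salamandra,(Drosophila,Triturus)))),(Shigella,(Ailuropoda,Arabidopsis))).
From Salamandra up to that node: 4 branches. From Shigella up to the same node: 2 branches. Total: 4 + 2 = 6.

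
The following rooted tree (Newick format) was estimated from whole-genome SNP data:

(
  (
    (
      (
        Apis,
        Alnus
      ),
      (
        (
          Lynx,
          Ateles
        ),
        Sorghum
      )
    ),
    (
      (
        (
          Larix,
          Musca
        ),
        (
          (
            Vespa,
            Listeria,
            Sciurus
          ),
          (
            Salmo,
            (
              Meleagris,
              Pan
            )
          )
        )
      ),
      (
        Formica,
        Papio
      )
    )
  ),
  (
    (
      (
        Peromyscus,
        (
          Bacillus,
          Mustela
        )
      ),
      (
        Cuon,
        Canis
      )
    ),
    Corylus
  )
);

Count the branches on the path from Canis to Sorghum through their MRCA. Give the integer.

The MRCA of Canis and Sorghum is the root of the tree.
From Canis up to that node: 4 branches. From Sorghum up to the same node: 4 branches. Total: 4 + 4 = 8.

8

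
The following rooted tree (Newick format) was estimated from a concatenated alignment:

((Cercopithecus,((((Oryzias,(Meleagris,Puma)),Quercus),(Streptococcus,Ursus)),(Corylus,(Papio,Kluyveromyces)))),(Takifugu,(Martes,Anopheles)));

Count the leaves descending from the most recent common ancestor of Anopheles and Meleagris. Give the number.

The MRCA of Anopheles and Meleagris is the root, so the clade is the entire tree.
That clade contains 13 terminal taxa: Anopheles, Cercopithecus, Corylus, Kluyveromyces, Martes, Meleagris, Oryzias, Papio, Puma, Quercus, Streptococcus, Takifugu, Ursus.

13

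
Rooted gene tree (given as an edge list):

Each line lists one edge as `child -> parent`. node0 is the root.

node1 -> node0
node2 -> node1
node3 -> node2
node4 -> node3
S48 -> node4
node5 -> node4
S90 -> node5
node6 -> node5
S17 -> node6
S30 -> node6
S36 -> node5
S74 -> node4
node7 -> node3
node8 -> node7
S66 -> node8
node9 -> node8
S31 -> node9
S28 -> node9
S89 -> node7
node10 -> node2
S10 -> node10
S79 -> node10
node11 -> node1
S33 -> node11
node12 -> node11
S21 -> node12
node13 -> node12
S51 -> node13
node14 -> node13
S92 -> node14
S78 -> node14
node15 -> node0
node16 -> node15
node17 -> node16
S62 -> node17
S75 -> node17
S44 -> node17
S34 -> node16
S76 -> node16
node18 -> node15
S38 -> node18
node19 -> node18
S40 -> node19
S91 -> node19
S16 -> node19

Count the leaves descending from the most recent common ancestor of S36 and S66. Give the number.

The MRCA of S36 and S66 is the node subtending ((S48,(S90,(S17,S30),S36),S74),((S66,(S31,S28)),S89)).
That clade contains 10 terminal taxa: S17, S28, S30, S31, S36, S48, S66, S74, S89, S90.

10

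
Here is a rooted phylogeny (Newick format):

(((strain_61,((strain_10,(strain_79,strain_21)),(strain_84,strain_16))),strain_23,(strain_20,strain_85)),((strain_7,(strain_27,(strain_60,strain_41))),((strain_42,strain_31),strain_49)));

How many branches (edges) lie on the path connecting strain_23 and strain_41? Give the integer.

7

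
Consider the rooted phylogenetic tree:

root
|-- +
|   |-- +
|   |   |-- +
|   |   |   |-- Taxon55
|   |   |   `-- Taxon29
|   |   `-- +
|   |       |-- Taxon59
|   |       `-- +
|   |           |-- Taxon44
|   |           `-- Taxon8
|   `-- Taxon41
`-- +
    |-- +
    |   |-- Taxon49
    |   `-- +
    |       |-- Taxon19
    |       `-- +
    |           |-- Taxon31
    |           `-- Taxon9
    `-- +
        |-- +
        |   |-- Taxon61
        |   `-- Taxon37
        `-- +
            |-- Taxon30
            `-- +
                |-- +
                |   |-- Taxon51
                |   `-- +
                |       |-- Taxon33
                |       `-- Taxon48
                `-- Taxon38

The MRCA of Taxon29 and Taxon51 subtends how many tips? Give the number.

The MRCA of Taxon29 and Taxon51 is the root, so the clade is the entire tree.
That clade contains 17 terminal taxa: Taxon19, Taxon29, Taxon30, Taxon31, Taxon33, Taxon37, Taxon38, Taxon41, Taxon44, Taxon48, Taxon49, Taxon51, Taxon55, Taxon59, Taxon61, Taxon8, Taxon9.

17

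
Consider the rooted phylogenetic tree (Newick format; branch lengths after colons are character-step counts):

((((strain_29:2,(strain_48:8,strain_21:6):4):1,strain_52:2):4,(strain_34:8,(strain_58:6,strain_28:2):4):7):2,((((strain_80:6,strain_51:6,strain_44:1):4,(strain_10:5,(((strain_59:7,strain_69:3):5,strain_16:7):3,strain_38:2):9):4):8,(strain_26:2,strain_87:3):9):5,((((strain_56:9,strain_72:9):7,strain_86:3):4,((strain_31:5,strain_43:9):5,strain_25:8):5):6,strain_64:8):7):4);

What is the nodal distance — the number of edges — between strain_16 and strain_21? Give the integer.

The MRCA of strain_16 and strain_21 is the root of the tree.
From strain_16 up to that node: 7 branches. From strain_21 up to the same node: 5 branches. Total: 7 + 5 = 12.

12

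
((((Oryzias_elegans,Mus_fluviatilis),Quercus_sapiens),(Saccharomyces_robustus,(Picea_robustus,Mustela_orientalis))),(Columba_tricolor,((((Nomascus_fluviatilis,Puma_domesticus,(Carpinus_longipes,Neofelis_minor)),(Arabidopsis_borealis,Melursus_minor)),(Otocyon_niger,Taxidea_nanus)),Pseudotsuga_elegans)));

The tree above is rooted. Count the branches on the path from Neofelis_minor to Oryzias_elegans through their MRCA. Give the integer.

The MRCA of Neofelis_minor and Oryzias_elegans is the root of the tree.
From Neofelis_minor up to that node: 7 branches. From Oryzias_elegans up to the same node: 4 branches. Total: 7 + 4 = 11.

11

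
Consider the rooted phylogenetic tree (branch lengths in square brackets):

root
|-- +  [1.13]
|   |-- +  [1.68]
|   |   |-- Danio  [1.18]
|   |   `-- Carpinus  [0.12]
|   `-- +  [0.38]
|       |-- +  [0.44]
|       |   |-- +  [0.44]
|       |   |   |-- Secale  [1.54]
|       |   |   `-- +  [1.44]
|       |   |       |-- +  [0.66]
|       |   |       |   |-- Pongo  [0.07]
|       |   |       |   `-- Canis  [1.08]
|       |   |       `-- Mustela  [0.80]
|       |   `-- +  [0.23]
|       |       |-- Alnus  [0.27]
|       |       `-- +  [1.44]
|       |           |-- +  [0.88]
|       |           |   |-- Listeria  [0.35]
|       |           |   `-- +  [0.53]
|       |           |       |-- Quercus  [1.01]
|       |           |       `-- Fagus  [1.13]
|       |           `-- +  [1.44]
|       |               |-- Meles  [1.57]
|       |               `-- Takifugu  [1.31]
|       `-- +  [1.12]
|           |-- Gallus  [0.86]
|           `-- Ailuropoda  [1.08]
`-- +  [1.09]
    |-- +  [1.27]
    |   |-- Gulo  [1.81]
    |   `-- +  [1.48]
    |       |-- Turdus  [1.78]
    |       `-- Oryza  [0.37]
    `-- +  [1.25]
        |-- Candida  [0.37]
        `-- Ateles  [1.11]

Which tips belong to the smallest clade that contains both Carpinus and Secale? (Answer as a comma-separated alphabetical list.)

Ailuropoda, Alnus, Canis, Carpinus, Danio, Fagus, Gallus, Listeria, Meles, Mustela, Pongo, Quercus, Secale, Takifugu

Tracing Carpinus: it sits inside (Danio,Carpinus).
Tracing Secale: it sits inside (Secale,((Pongo,Canis),Mustela)).
The smallest clade enclosing both is ((Danio,Carpinus),(((Secale,((Pongo,Canis),Mustela)),(Alnus,((Listeria,(Quercus,Fagus)),(Meles,Takifugu)))),(Gallus,Ailuropoda))); the answer is its 14 terminal taxa in alphabetical order.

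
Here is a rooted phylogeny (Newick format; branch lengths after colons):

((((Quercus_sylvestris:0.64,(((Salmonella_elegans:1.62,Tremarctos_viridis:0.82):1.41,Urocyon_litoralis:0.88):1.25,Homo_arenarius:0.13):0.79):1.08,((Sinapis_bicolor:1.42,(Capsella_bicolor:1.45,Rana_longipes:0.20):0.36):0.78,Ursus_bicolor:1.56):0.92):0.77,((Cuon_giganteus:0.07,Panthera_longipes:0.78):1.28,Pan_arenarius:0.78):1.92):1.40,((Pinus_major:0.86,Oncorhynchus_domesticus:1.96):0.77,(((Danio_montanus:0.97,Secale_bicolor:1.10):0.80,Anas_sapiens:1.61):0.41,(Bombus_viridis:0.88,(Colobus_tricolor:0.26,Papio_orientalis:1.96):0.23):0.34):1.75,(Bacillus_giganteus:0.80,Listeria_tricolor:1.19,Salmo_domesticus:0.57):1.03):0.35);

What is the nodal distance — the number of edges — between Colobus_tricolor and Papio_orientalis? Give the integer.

The MRCA of Colobus_tricolor and Papio_orientalis is the node subtending (Colobus_tricolor,Papio_orientalis).
From Colobus_tricolor up to that node: 1 branch. From Papio_orientalis up to the same node: 1 branch. Total: 1 + 1 = 2.

2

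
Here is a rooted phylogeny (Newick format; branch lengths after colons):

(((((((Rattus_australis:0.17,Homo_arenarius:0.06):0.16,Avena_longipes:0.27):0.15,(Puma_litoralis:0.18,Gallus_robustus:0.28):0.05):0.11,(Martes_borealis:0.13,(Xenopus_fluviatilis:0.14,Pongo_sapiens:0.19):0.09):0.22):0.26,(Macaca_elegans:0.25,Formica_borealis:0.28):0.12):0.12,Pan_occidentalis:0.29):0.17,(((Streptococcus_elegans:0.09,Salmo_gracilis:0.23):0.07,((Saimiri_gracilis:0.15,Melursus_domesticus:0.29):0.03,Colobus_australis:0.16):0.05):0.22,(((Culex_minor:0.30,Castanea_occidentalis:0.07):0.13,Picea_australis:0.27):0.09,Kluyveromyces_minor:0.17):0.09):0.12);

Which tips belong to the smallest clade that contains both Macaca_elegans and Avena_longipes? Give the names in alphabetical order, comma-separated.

Avena_longipes, Formica_borealis, Gallus_robustus, Homo_arenarius, Macaca_elegans, Martes_borealis, Pongo_sapiens, Puma_litoralis, Rattus_australis, Xenopus_fluviatilis

Tracing Macaca_elegans: it sits inside (Macaca_elegans,Formica_borealis).
Tracing Avena_longipes: it sits inside ((Rattus_australis,Homo_arenarius),Avena_longipes).
The smallest clade enclosing both is (((((Rattus_australis,Homo_arenarius),Avena_longipes),(Puma_litoralis,Gallus_robustus)),(Martes_borealis,(Xenopus_fluviatilis,Pongo_sapiens))),(Macaca_elegans,Formica_borealis)); the answer is its 10 terminal taxa in alphabetical order.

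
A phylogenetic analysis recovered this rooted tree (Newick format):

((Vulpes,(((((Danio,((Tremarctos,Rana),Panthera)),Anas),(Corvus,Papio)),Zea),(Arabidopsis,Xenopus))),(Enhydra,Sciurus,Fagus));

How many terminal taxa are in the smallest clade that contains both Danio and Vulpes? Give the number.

11

The MRCA of Danio and Vulpes is the node subtending (Vulpes,(((((Danio,((Tremarctos,Rana),Panthera)),Anas),(Corvus,Papio)),Zea),(Arabidopsis,Xenopus))).
That clade contains 11 terminal taxa: Anas, Arabidopsis, Corvus, Danio, Panthera, Papio, Rana, Tremarctos, Vulpes, Xenopus, Zea.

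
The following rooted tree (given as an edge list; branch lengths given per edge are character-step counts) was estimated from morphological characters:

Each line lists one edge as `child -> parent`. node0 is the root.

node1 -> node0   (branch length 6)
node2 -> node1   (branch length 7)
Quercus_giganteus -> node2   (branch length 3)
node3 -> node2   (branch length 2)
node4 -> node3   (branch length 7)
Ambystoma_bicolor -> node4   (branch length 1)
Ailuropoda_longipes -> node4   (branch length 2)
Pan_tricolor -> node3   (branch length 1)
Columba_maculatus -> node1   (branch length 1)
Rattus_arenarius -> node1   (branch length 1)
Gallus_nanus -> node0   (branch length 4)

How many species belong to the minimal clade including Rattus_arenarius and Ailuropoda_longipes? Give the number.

6

The MRCA of Rattus_arenarius and Ailuropoda_longipes is the node subtending ((Quercus_giganteus,((Ambystoma_bicolor,Ailuropoda_longipes),Pan_tricolor)),Columba_maculatus,Rattus_arenarius).
That clade contains 6 terminal taxa: Ailuropoda_longipes, Ambystoma_bicolor, Columba_maculatus, Pan_tricolor, Quercus_giganteus, Rattus_arenarius.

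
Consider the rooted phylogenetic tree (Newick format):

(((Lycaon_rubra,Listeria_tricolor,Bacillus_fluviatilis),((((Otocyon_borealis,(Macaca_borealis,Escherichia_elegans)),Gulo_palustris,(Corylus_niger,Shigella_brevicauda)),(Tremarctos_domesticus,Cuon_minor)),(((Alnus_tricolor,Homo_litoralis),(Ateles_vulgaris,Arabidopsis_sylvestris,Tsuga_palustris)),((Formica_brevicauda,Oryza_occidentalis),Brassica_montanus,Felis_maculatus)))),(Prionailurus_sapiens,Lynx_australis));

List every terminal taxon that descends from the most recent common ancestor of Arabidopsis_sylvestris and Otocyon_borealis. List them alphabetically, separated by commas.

Alnus_tricolor, Arabidopsis_sylvestris, Ateles_vulgaris, Brassica_montanus, Corylus_niger, Cuon_minor, Escherichia_elegans, Felis_maculatus, Formica_brevicauda, Gulo_palustris, Homo_litoralis, Macaca_borealis, Oryza_occidentalis, Otocyon_borealis, Shigella_brevicauda, Tremarctos_domesticus, Tsuga_palustris

Tracing Arabidopsis_sylvestris: it sits inside (Ateles_vulgaris,Arabidopsis_sylvestris,Tsuga_palustris).
Tracing Otocyon_borealis: it sits inside (Otocyon_borealis,(Macaca_borealis,Escherichia_elegans)).
The smallest clade enclosing both is ((((Otocyon_borealis,(Macaca_borealis,Escherichia_elegans)),Gulo_palustris,(Corylus_niger,Shigella_brevicauda)),(Tremarctos_domesticus,Cuon_minor)),(((Alnus_tricolor,Homo_litoralis),(Ateles_vulgaris,Arabidopsis_sylvestris,Tsuga_palustris)),((Formica_brevicauda,Oryza_occidentalis),Brassica_montanus,Felis_maculatus))); the answer is its 17 terminal taxa in alphabetical order.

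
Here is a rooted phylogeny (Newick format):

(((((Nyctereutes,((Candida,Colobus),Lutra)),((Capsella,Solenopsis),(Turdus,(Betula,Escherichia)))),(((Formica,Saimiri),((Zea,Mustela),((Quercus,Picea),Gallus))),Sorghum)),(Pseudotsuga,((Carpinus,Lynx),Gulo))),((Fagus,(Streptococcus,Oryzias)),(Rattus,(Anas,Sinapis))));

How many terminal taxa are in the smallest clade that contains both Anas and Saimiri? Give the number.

The MRCA of Anas and Saimiri is the root, so the clade is the entire tree.
That clade contains 27 terminal taxa: Anas, Betula, Candida, Capsella, Carpinus, Colobus, Escherichia, Fagus, Formica, Gallus, Gulo, Lutra, Lynx, Mustela, Nyctereutes, Oryzias, Picea, Pseudotsuga, Quercus, Rattus, Saimiri, Sinapis, Solenopsis, Sorghum, Streptococcus, Turdus, Zea.

27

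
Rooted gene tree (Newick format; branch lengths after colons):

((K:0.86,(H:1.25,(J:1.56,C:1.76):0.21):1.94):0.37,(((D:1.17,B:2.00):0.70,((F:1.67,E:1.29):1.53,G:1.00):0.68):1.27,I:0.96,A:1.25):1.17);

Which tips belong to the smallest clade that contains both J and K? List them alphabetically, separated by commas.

C, H, J, K

Tracing J: it sits inside (J,C).
Tracing K: it sits inside (K,(H,(J,C))).
The smallest clade enclosing both is (K,(H,(J,C))); the answer is its 4 terminal taxa in alphabetical order.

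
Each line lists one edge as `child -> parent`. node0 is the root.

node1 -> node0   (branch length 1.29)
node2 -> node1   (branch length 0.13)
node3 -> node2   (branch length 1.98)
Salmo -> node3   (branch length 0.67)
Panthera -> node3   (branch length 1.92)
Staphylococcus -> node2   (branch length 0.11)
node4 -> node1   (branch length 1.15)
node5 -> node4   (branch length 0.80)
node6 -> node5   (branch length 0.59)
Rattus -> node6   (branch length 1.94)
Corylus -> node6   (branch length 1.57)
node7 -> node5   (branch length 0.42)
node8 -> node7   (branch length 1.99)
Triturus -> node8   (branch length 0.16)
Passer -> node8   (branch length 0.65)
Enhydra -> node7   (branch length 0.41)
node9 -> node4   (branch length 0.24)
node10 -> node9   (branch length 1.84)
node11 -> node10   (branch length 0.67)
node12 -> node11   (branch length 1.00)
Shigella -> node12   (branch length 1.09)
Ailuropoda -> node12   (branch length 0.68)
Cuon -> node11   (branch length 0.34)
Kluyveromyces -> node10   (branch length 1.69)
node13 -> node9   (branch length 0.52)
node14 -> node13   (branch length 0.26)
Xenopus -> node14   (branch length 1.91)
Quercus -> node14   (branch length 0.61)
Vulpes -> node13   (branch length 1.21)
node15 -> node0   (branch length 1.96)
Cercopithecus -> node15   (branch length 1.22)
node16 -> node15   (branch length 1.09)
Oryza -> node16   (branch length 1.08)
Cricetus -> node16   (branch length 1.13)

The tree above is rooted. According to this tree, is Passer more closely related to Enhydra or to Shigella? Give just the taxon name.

Enhydra

The MRCA of Passer and Enhydra subtends ((Triturus,Passer),Enhydra) (3 taxa).
The MRCA of Passer and Shigella subtends (((Rattus,Corylus),((Triturus,Passer),Enhydra)),((((Shigella,Ailuropoda),Cuon),Kluyveromyces),((Xenopus,Quercus),Vulpes))) (12 taxa).
The first is nested inside the second, so Passer shares a more recent common ancestor with Enhydra.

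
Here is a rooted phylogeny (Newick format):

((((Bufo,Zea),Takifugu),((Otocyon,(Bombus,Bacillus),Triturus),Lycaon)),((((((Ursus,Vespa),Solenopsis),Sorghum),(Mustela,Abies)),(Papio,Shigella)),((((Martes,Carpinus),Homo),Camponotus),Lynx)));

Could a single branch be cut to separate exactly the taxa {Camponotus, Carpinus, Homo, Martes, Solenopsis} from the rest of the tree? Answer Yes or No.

The MRCA of the listed taxa subtends ((((((Ursus,Vespa),Solenopsis),Sorghum),(Mustela,Abies)),(Papio,Shigella)),((((Martes,Carpinus),Homo),Camponotus),Lynx)).
That clade also contains Abies, Lynx, Mustela, Papio, Shigella, Sorghum, Ursus, Vespa, which are not in the proposed group, so the group is not monophyletic.

No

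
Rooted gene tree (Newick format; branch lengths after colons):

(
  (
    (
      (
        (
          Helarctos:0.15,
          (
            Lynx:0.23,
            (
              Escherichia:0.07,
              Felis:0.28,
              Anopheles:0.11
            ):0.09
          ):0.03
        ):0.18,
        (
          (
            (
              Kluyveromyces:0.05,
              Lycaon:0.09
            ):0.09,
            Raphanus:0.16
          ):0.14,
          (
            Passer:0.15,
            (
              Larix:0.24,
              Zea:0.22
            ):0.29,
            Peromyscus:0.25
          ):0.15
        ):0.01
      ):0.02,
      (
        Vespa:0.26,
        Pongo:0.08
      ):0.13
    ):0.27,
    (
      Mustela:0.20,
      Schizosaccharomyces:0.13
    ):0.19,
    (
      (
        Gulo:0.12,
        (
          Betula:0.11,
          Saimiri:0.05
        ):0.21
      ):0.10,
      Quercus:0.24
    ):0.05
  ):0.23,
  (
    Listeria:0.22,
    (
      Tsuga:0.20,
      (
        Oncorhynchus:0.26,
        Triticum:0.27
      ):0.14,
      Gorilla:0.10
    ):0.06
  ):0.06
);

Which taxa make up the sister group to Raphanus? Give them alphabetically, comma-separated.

Kluyveromyces, Lycaon

Raphanus attaches to the tree at the node subtending ((Kluyveromyces,Lycaon),Raphanus).
The other lineage descending from that same node — the sister group — is (Kluyveromyces,Lycaon); its 2 tips in alphabetical order are the answer.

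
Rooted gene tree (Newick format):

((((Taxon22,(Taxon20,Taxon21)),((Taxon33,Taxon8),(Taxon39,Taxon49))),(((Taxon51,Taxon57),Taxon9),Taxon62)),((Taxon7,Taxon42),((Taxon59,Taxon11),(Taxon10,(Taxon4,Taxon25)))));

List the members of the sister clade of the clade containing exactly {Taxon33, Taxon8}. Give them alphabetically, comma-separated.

Taxon39, Taxon49

The clade containing exactly {Taxon33, Taxon8} attaches to the tree at the node subtending ((Taxon33,Taxon8),(Taxon39,Taxon49)).
The other lineage descending from that same node — the sister group — is (Taxon39,Taxon49); its 2 tips in alphabetical order are the answer.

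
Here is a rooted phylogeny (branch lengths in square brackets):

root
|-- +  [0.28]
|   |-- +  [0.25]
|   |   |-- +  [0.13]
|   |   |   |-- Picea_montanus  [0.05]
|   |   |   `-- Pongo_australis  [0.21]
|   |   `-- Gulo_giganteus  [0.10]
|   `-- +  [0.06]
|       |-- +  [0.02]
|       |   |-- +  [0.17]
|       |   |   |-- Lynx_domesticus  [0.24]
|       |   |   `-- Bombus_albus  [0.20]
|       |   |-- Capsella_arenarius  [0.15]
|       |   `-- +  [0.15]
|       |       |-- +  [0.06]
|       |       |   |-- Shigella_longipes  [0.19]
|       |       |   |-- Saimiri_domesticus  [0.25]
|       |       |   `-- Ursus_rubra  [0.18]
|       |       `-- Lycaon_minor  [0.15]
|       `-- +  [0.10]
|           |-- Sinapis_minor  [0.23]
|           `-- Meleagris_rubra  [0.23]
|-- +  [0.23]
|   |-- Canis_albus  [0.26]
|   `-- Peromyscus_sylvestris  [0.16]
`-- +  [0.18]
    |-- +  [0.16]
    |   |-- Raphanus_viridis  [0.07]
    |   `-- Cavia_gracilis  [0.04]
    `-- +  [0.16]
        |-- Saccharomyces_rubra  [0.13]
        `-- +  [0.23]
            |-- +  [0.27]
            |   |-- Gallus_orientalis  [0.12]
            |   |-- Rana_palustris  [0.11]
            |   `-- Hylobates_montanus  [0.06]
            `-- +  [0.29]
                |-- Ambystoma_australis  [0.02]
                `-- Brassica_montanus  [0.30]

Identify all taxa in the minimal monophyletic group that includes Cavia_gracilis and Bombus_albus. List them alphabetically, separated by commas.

Tracing Cavia_gracilis: it sits inside (Raphanus_viridis,Cavia_gracilis).
Tracing Bombus_albus: it sits inside (Lynx_domesticus,Bombus_albus).
The smallest clade enclosing both is the whole tree (their MRCA is the root), so the answer is all 22 tips in alphabetical order.

Ambystoma_australis, Bombus_albus, Brassica_montanus, Canis_albus, Capsella_arenarius, Cavia_gracilis, Gallus_orientalis, Gulo_giganteus, Hylobates_montanus, Lycaon_minor, Lynx_domesticus, Meleagris_rubra, Peromyscus_sylvestris, Picea_montanus, Pongo_australis, Rana_palustris, Raphanus_viridis, Saccharomyces_rubra, Saimiri_domesticus, Shigella_longipes, Sinapis_minor, Ursus_rubra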